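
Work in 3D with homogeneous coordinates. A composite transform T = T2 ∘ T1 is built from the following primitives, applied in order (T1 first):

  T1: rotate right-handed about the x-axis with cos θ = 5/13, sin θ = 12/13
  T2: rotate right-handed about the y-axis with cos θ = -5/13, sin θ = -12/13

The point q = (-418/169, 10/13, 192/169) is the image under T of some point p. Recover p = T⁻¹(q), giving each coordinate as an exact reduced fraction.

T1 = [1 0 0 0; 0 5/13 -12/13 0; 0 12/13 5/13 0; 0 0 0 1]
T2·T1 = [-5/13 -144/169 -60/169 0; 0 5/13 -12/13 0; 12/13 -60/169 -25/169 0; 0 0 0 1]
det M = 1; M⁻¹ = [-5/13 0 12/13 0; -144/169 5/13 -60/169 0; -60/169 -12/13 -25/169 0; 0 0 0 1]
M⁻¹ · (-418/169, 10/13, 192/169)ᵀ = (2, 2, 0)ᵀ

p = (2, 2, 0)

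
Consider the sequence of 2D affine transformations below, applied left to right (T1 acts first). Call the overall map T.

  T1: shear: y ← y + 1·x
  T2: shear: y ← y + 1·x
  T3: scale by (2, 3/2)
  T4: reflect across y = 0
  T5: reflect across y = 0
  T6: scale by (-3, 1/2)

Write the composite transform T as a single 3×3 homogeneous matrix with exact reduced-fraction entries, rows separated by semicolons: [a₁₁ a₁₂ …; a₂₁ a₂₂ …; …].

T = [-6 0 0; 3/2 3/4 0; 0 0 1]

T1 = [1 0 0; 1 1 0; 0 0 1]
T2·T1 = [1 0 0; 2 1 0; 0 0 1]
T3·…·T1 = [2 0 0; 3 3/2 0; 0 0 1]
T4·…·T1 = [2 0 0; -3 -3/2 0; 0 0 1]
T5·…·T1 = [2 0 0; 3 3/2 0; 0 0 1]
T6·…·T1 = [-6 0 0; 3/2 3/4 0; 0 0 1]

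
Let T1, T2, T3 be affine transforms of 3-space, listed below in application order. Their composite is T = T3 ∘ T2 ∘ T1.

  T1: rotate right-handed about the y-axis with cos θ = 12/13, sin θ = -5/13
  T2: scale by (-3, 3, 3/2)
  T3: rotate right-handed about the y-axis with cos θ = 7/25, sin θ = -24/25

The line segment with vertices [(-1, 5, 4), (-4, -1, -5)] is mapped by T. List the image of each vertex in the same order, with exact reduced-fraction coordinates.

image vertices: (-876/325, 15, 5511/650), (3363/325, -3, 816/325)

T1 rotate right-handed about the y-axis with cos θ = 12/13, sin θ = -5/13: (-1, 5, 4) → (-32/13, 5, 43/13); (-4, -1, -5) → (-23/13, -1, -80/13)
T2 scale by (-3, 3, 3/2): (-32/13, 5, 43/13) → (96/13, 15, 129/26); (-23/13, -1, -80/13) → (69/13, -3, -120/13)
T3 rotate right-handed about the y-axis with cos θ = 7/25, sin θ = -24/25: (96/13, 15, 129/26) → (-876/325, 15, 5511/650); (69/13, -3, -120/13) → (3363/325, -3, 816/325)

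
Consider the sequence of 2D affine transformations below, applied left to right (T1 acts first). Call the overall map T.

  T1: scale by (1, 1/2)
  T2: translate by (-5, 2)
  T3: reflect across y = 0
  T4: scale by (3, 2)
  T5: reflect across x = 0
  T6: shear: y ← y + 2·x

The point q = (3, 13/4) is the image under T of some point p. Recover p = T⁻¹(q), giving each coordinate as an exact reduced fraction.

T1 = [1 0 0; 0 1/2 0; 0 0 1]
T2·T1 = [1 0 -5; 0 1/2 2; 0 0 1]
T3·…·T1 = [1 0 -5; 0 -1/2 -2; 0 0 1]
T4·…·T1 = [3 0 -15; 0 -1 -4; 0 0 1]
T5·…·T1 = [-3 0 15; 0 -1 -4; 0 0 1]
T6·…·T1 = [-3 0 15; -6 -1 26; 0 0 1]
det M = 3; M⁻¹ = [-1/3 0 5; 2 -1 -4; 0 0 1]
M⁻¹ · (3, 13/4)ᵀ = (4, -5/4)ᵀ

p = (4, -5/4)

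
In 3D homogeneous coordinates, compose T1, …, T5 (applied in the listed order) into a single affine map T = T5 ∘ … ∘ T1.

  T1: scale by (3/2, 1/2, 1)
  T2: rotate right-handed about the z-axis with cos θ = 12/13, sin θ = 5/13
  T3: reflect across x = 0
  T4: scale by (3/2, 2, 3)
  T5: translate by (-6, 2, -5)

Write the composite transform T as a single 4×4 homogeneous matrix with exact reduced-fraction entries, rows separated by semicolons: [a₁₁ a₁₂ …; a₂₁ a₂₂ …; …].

T = [-27/13 15/52 0 -6; 15/13 12/13 0 2; 0 0 3 -5; 0 0 0 1]

T1 = [3/2 0 0 0; 0 1/2 0 0; 0 0 1 0; 0 0 0 1]
T2·T1 = [18/13 -5/26 0 0; 15/26 6/13 0 0; 0 0 1 0; 0 0 0 1]
T3·…·T1 = [-18/13 5/26 0 0; 15/26 6/13 0 0; 0 0 1 0; 0 0 0 1]
T4·…·T1 = [-27/13 15/52 0 0; 15/13 12/13 0 0; 0 0 3 0; 0 0 0 1]
T5·…·T1 = [-27/13 15/52 0 -6; 15/13 12/13 0 2; 0 0 3 -5; 0 0 0 1]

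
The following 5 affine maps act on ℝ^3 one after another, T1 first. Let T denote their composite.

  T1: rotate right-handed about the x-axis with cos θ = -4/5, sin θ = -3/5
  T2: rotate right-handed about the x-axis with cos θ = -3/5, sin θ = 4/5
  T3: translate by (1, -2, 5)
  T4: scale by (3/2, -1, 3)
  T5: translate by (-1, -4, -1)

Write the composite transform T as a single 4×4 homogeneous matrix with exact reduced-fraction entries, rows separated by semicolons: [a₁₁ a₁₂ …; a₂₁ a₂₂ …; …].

T1 = [1 0 0 0; 0 -4/5 3/5 0; 0 -3/5 -4/5 0; 0 0 0 1]
T2·T1 = [1 0 0 0; 0 24/25 7/25 0; 0 -7/25 24/25 0; 0 0 0 1]
T3·…·T1 = [1 0 0 1; 0 24/25 7/25 -2; 0 -7/25 24/25 5; 0 0 0 1]
T4·…·T1 = [3/2 0 0 3/2; 0 -24/25 -7/25 2; 0 -21/25 72/25 15; 0 0 0 1]
T5·…·T1 = [3/2 0 0 1/2; 0 -24/25 -7/25 -2; 0 -21/25 72/25 14; 0 0 0 1]

T = [3/2 0 0 1/2; 0 -24/25 -7/25 -2; 0 -21/25 72/25 14; 0 0 0 1]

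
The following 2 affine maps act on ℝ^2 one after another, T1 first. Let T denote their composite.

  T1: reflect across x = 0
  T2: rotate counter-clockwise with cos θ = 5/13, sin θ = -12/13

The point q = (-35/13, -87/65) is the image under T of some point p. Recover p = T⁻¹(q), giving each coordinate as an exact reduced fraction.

p = (-1/5, -3)

T1 = [-1 0 0; 0 1 0; 0 0 1]
T2·T1 = [-5/13 12/13 0; 12/13 5/13 0; 0 0 1]
det M = -1; M⁻¹ = [-5/13 12/13 0; 12/13 5/13 0; 0 0 1]
M⁻¹ · (-35/13, -87/65)ᵀ = (-1/5, -3)ᵀ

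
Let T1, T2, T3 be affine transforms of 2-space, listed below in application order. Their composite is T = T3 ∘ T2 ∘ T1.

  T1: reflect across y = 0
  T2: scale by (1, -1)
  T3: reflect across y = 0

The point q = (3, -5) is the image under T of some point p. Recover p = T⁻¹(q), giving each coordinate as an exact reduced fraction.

p = (3, 5)

T1 = [1 0 0; 0 -1 0; 0 0 1]
T2·T1 = [1 0 0; 0 1 0; 0 0 1]
T3·…·T1 = [1 0 0; 0 -1 0; 0 0 1]
det M = -1; M⁻¹ = [1 0 0; 0 -1 0; 0 0 1]
M⁻¹ · (3, -5)ᵀ = (3, 5)ᵀ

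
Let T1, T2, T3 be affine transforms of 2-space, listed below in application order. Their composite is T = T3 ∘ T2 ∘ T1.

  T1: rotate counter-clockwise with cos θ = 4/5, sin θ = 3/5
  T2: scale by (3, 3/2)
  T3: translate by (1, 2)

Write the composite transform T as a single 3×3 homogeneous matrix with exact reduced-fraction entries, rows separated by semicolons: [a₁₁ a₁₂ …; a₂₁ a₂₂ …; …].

T = [12/5 -9/5 1; 9/10 6/5 2; 0 0 1]

T1 = [4/5 -3/5 0; 3/5 4/5 0; 0 0 1]
T2·T1 = [12/5 -9/5 0; 9/10 6/5 0; 0 0 1]
T3·…·T1 = [12/5 -9/5 1; 9/10 6/5 2; 0 0 1]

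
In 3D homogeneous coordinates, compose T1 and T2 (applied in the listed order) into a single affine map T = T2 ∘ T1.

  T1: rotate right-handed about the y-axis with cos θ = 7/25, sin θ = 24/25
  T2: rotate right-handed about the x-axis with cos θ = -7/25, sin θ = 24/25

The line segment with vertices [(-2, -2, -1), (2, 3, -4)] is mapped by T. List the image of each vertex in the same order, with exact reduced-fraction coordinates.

image vertices: (-38/25, -634/625, -1487/625), (-82/25, 1299/625, 2332/625)

T1 rotate right-handed about the y-axis with cos θ = 7/25, sin θ = 24/25: (-2, -2, -1) → (-38/25, -2, 41/25); (2, 3, -4) → (-82/25, 3, -76/25)
T2 rotate right-handed about the x-axis with cos θ = -7/25, sin θ = 24/25: (-38/25, -2, 41/25) → (-38/25, -634/625, -1487/625); (-82/25, 3, -76/25) → (-82/25, 1299/625, 2332/625)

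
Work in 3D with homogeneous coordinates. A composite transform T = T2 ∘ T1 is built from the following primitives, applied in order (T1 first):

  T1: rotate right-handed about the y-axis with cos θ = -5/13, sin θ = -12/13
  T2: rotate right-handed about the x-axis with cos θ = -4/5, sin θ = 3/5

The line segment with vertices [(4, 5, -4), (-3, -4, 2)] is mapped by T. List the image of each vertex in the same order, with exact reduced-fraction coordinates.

T1 rotate right-handed about the y-axis with cos θ = -5/13, sin θ = -12/13: (4, 5, -4) → (28/13, 5, 68/13); (-3, -4, 2) → (-9/13, -4, -46/13)
T2 rotate right-handed about the x-axis with cos θ = -4/5, sin θ = 3/5: (28/13, 5, 68/13) → (28/13, -464/65, -77/65); (-9/13, -4, -46/13) → (-9/13, 346/65, 28/65)

image vertices: (28/13, -464/65, -77/65), (-9/13, 346/65, 28/65)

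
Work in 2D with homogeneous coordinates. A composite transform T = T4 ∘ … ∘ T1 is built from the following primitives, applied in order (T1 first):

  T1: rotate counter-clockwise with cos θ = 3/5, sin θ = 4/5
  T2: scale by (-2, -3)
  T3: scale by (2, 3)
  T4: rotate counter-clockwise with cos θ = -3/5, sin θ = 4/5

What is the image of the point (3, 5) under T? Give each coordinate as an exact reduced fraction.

T1 rotate counter-clockwise with cos θ = 3/5, sin θ = 4/5: (3, 5) → (-11/5, 27/5)
T2 scale by (-2, -3): (-11/5, 27/5) → (22/5, -81/5)
T3 scale by (2, 3): (22/5, -81/5) → (44/5, -243/5)
T4 rotate counter-clockwise with cos θ = -3/5, sin θ = 4/5: (44/5, -243/5) → (168/5, 181/5)

T(p) = (168/5, 181/5)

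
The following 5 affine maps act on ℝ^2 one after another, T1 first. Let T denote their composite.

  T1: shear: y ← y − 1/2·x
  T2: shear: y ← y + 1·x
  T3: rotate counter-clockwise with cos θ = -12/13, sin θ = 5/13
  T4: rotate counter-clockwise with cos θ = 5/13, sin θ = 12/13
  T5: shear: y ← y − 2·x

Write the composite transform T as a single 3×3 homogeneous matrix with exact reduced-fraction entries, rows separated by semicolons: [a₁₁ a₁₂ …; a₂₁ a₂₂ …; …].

T1 = [1 0 0; -1/2 1 0; 0 0 1]
T2·T1 = [1 0 0; 1/2 1 0; 0 0 1]
T3·…·T1 = [-29/26 -5/13 0; -1/13 -12/13 0; 0 0 1]
T4·…·T1 = [-121/338 119/169 0; -179/169 -120/169 0; 0 0 1]
T5·…·T1 = [-121/338 119/169 0; -58/169 -358/169 0; 0 0 1]

T = [-121/338 119/169 0; -58/169 -358/169 0; 0 0 1]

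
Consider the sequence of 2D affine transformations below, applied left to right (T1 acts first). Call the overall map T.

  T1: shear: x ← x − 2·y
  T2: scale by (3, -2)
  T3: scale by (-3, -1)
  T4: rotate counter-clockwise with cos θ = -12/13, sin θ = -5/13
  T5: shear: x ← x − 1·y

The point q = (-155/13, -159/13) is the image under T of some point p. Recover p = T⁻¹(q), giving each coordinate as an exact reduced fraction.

p = (-1, 1)

T1 = [1 -2 0; 0 1 0; 0 0 1]
T2·T1 = [3 -6 0; 0 -2 0; 0 0 1]
T3·…·T1 = [-9 18 0; 0 2 0; 0 0 1]
T4·…·T1 = [108/13 -206/13 0; 45/13 -114/13 0; 0 0 1]
T5·…·T1 = [63/13 -92/13 0; 45/13 -114/13 0; 0 0 1]
det M = -18; M⁻¹ = [19/39 -46/117 0; 5/26 -7/26 0; 0 0 1]
M⁻¹ · (-155/13, -159/13)ᵀ = (-1, 1)ᵀ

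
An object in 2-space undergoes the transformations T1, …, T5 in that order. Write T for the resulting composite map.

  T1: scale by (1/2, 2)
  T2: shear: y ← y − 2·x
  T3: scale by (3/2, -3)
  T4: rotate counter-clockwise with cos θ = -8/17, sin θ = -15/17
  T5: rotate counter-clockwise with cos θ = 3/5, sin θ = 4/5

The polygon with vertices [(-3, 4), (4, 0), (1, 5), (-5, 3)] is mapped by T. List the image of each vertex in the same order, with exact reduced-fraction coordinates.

T1 scale by (1/2, 2): (-3, 4) → (-3/2, 8); (4, 0) → (2, 0); (1, 5) → (1/2, 10); (-5, 3) → (-5/2, 6)
T2 shear: y ← y − 2·x: (-3/2, 8) → (-3/2, 11); (2, 0) → (2, -4); (1/2, 10) → (1/2, 9); (-5/2, 6) → (-5/2, 11)
T3 scale by (3/2, -3): (-3/2, 11) → (-9/4, -33); (2, -4) → (3, 12); (1/2, 9) → (3/4, -27); (-5/2, 11) → (-15/4, -33)
T4 rotate counter-clockwise with cos θ = -8/17, sin θ = -15/17: (-9/4, -33) → (-477/17, 1191/68); (3, 12) → (156/17, -141/17); (3/4, -27) → (-411/17, 819/68); (-15/4, -33) → (-465/17, 1281/68)
T5 rotate counter-clockwise with cos θ = 3/5, sin θ = 4/5: (-477/17, 1191/68) → (-2622/85, -4059/340); (156/17, -141/17) → (1032/85, 201/85); (-411/17, 819/68) → (-2052/85, -4119/340); (-465/17, 1281/68) → (-2676/85, -3597/340)

image vertices: (-2622/85, -4059/340), (1032/85, 201/85), (-2052/85, -4119/340), (-2676/85, -3597/340)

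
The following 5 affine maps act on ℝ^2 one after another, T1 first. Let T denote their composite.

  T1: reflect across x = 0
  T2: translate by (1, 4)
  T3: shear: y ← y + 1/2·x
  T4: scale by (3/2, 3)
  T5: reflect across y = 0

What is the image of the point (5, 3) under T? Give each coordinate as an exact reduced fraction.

T1 reflect across x = 0: (5, 3) → (-5, 3)
T2 translate by (1, 4): (-5, 3) → (-4, 7)
T3 shear: y ← y + 1/2·x: (-4, 7) → (-4, 5)
T4 scale by (3/2, 3): (-4, 5) → (-6, 15)
T5 reflect across y = 0: (-6, 15) → (-6, -15)

T(p) = (-6, -15)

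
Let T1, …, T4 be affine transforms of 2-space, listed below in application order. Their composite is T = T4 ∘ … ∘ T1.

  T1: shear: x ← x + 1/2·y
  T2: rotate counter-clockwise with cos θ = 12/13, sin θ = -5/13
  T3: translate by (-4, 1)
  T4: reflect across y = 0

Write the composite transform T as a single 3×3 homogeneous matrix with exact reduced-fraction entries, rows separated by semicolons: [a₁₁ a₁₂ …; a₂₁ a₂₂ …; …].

T = [12/13 11/13 -4; 5/13 -19/26 -1; 0 0 1]

T1 = [1 1/2 0; 0 1 0; 0 0 1]
T2·T1 = [12/13 11/13 0; -5/13 19/26 0; 0 0 1]
T3·…·T1 = [12/13 11/13 -4; -5/13 19/26 1; 0 0 1]
T4·…·T1 = [12/13 11/13 -4; 5/13 -19/26 -1; 0 0 1]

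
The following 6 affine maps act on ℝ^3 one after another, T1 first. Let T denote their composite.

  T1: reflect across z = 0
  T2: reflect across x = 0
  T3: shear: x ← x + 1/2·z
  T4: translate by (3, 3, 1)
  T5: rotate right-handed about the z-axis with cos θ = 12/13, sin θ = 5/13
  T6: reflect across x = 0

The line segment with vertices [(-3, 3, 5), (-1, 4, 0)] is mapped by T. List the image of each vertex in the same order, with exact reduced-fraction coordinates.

T1 reflect across z = 0: (-3, 3, 5) → (-3, 3, -5); (-1, 4, 0) → (-1, 4, 0)
T2 reflect across x = 0: (-3, 3, -5) → (3, 3, -5); (-1, 4, 0) → (1, 4, 0)
T3 shear: x ← x + 1/2·z: (3, 3, -5) → (1/2, 3, -5); (1, 4, 0) → (1, 4, 0)
T4 translate by (3, 3, 1): (1/2, 3, -5) → (7/2, 6, -4); (1, 4, 0) → (4, 7, 1)
T5 rotate right-handed about the z-axis with cos θ = 12/13, sin θ = 5/13: (7/2, 6, -4) → (12/13, 179/26, -4); (4, 7, 1) → (1, 8, 1)
T6 reflect across x = 0: (12/13, 179/26, -4) → (-12/13, 179/26, -4); (1, 8, 1) → (-1, 8, 1)

image vertices: (-12/13, 179/26, -4), (-1, 8, 1)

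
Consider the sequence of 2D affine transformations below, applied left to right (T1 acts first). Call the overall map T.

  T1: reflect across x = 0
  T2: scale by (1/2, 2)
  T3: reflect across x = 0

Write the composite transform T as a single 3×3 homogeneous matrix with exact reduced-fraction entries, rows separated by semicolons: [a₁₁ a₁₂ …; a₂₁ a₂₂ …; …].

T1 = [-1 0 0; 0 1 0; 0 0 1]
T2·T1 = [-1/2 0 0; 0 2 0; 0 0 1]
T3·…·T1 = [1/2 0 0; 0 2 0; 0 0 1]

T = [1/2 0 0; 0 2 0; 0 0 1]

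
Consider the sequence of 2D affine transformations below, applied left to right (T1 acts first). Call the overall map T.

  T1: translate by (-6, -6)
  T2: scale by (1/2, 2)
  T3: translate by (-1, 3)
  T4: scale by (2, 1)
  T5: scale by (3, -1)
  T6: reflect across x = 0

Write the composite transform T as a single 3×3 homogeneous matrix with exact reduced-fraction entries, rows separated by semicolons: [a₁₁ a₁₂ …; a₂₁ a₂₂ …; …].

T1 = [1 0 -6; 0 1 -6; 0 0 1]
T2·T1 = [1/2 0 -3; 0 2 -12; 0 0 1]
T3·…·T1 = [1/2 0 -4; 0 2 -9; 0 0 1]
T4·…·T1 = [1 0 -8; 0 2 -9; 0 0 1]
T5·…·T1 = [3 0 -24; 0 -2 9; 0 0 1]
T6·…·T1 = [-3 0 24; 0 -2 9; 0 0 1]

T = [-3 0 24; 0 -2 9; 0 0 1]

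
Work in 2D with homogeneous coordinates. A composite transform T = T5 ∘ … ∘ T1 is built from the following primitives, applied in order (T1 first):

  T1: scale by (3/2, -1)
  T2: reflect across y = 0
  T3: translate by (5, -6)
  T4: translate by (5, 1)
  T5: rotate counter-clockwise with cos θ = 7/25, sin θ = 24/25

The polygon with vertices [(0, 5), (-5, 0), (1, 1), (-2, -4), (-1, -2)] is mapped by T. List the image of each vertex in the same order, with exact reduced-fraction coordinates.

T1 scale by (3/2, -1): (0, 5) → (0, -5); (-5, 0) → (-15/2, 0); (1, 1) → (3/2, -1); (-2, -4) → (-3, 4); (-1, -2) → (-3/2, 2)
T2 reflect across y = 0: (0, -5) → (0, 5); (-15/2, 0) → (-15/2, 0); (3/2, -1) → (3/2, 1); (-3, 4) → (-3, -4); (-3/2, 2) → (-3/2, -2)
T3 translate by (5, -6): (0, 5) → (5, -1); (-15/2, 0) → (-5/2, -6); (3/2, 1) → (13/2, -5); (-3, -4) → (2, -10); (-3/2, -2) → (7/2, -8)
T4 translate by (5, 1): (5, -1) → (10, 0); (-5/2, -6) → (5/2, -5); (13/2, -5) → (23/2, -4); (2, -10) → (7, -9); (7/2, -8) → (17/2, -7)
T5 rotate counter-clockwise with cos θ = 7/25, sin θ = 24/25: (10, 0) → (14/5, 48/5); (5/2, -5) → (11/2, 1); (23/2, -4) → (353/50, 248/25); (7, -9) → (53/5, 21/5); (17/2, -7) → (91/10, 31/5)

image vertices: (14/5, 48/5), (11/2, 1), (353/50, 248/25), (53/5, 21/5), (91/10, 31/5)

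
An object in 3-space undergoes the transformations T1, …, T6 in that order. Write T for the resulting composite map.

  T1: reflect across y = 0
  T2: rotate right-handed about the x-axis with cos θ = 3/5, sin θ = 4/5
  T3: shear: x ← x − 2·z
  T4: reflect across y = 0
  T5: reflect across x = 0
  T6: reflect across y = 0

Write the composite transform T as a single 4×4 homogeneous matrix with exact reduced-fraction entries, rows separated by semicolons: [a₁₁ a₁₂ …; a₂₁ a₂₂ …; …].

T = [-1 -8/5 6/5 0; 0 -3/5 -4/5 0; 0 -4/5 3/5 0; 0 0 0 1]

T1 = [1 0 0 0; 0 -1 0 0; 0 0 1 0; 0 0 0 1]
T2·T1 = [1 0 0 0; 0 -3/5 -4/5 0; 0 -4/5 3/5 0; 0 0 0 1]
T3·…·T1 = [1 8/5 -6/5 0; 0 -3/5 -4/5 0; 0 -4/5 3/5 0; 0 0 0 1]
T4·…·T1 = [1 8/5 -6/5 0; 0 3/5 4/5 0; 0 -4/5 3/5 0; 0 0 0 1]
T5·…·T1 = [-1 -8/5 6/5 0; 0 3/5 4/5 0; 0 -4/5 3/5 0; 0 0 0 1]
T6·…·T1 = [-1 -8/5 6/5 0; 0 -3/5 -4/5 0; 0 -4/5 3/5 0; 0 0 0 1]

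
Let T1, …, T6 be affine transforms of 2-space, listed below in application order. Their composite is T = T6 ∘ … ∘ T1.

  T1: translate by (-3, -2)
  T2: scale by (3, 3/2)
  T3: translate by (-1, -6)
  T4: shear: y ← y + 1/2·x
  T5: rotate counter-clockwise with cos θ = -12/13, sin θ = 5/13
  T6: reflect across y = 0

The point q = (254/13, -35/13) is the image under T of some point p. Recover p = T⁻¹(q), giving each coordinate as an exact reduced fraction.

p = (-7/3, 5)

T1 = [1 0 -3; 0 1 -2; 0 0 1]
T2·T1 = [3 0 -9; 0 3/2 -3; 0 0 1]
T3·…·T1 = [3 0 -10; 0 3/2 -9; 0 0 1]
T4·…·T1 = [3 0 -10; 3/2 3/2 -14; 0 0 1]
T5·…·T1 = [-87/26 -15/26 190/13; -3/13 -18/13 118/13; 0 0 1]
T6·…·T1 = [-87/26 -15/26 190/13; 3/13 18/13 -118/13; 0 0 1]
det M = -9/2; M⁻¹ = [-4/13 -5/39 10/3; 2/39 29/39 6; 0 0 1]
M⁻¹ · (254/13, -35/13)ᵀ = (-7/3, 5)ᵀ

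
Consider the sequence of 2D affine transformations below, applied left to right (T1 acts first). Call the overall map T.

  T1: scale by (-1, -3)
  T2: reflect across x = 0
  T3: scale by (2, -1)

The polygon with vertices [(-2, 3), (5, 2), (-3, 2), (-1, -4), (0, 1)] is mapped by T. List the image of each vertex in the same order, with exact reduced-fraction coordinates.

T1 scale by (-1, -3): (-2, 3) → (2, -9); (5, 2) → (-5, -6); (-3, 2) → (3, -6); (-1, -4) → (1, 12); (0, 1) → (0, -3)
T2 reflect across x = 0: (2, -9) → (-2, -9); (-5, -6) → (5, -6); (3, -6) → (-3, -6); (1, 12) → (-1, 12); (0, -3) → (0, -3)
T3 scale by (2, -1): (-2, -9) → (-4, 9); (5, -6) → (10, 6); (-3, -6) → (-6, 6); (-1, 12) → (-2, -12); (0, -3) → (0, 3)

image vertices: (-4, 9), (10, 6), (-6, 6), (-2, -12), (0, 3)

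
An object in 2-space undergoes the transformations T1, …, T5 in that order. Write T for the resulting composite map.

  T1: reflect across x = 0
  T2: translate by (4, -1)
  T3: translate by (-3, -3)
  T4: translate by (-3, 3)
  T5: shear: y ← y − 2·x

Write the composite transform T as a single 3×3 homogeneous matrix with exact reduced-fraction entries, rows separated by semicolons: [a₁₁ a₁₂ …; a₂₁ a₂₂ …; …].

T1 = [-1 0 0; 0 1 0; 0 0 1]
T2·T1 = [-1 0 4; 0 1 -1; 0 0 1]
T3·…·T1 = [-1 0 1; 0 1 -4; 0 0 1]
T4·…·T1 = [-1 0 -2; 0 1 -1; 0 0 1]
T5·…·T1 = [-1 0 -2; 2 1 3; 0 0 1]

T = [-1 0 -2; 2 1 3; 0 0 1]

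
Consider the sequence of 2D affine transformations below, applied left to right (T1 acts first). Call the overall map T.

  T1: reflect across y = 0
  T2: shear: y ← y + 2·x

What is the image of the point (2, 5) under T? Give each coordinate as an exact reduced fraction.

T1 reflect across y = 0: (2, 5) → (2, -5)
T2 shear: y ← y + 2·x: (2, -5) → (2, -1)

T(p) = (2, -1)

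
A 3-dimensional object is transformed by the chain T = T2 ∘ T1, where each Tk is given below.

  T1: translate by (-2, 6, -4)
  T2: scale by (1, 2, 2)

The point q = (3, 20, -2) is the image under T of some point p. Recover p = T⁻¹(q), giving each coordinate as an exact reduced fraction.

T1 = [1 0 0 -2; 0 1 0 6; 0 0 1 -4; 0 0 0 1]
T2·T1 = [1 0 0 -2; 0 2 0 12; 0 0 2 -8; 0 0 0 1]
det M = 4; M⁻¹ = [1 0 0 2; 0 1/2 0 -6; 0 0 1/2 4; 0 0 0 1]
M⁻¹ · (3, 20, -2)ᵀ = (5, 4, 3)ᵀ

p = (5, 4, 3)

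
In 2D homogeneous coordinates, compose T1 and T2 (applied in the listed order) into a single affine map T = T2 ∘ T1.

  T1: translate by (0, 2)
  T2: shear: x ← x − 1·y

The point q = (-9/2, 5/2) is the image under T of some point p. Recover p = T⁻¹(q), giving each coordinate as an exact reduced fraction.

p = (-2, 1/2)

T1 = [1 0 0; 0 1 2; 0 0 1]
T2·T1 = [1 -1 -2; 0 1 2; 0 0 1]
det M = 1; M⁻¹ = [1 1 0; 0 1 -2; 0 0 1]
M⁻¹ · (-9/2, 5/2)ᵀ = (-2, 1/2)ᵀ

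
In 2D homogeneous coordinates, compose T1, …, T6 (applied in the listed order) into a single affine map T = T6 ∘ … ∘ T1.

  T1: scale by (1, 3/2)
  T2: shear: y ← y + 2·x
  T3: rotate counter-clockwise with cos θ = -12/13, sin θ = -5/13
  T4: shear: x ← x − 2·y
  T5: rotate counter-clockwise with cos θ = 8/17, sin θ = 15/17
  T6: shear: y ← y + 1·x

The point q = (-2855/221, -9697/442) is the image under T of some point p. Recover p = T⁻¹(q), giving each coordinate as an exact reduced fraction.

p = (-3, -1/3)

T1 = [1 0 0; 0 3/2 0; 0 0 1]
T2·T1 = [1 0 0; 2 3/2 0; 0 0 1]
T3·…·T1 = [-2/13 15/26 0; -29/13 -18/13 0; 0 0 1]
T4·…·T1 = [56/13 87/26 0; -29/13 -18/13 0; 0 0 1]
T5·…·T1 = [883/221 618/221 0; 608/221 1017/442 0; 0 0 1]
T6·…·T1 = [883/221 618/221 0; 1491/221 2253/442 0; 0 0 1]
det M = 3/2; M⁻¹ = [751/221 -412/221 0; -994/221 1766/663 0; 0 0 1]
M⁻¹ · (-2855/221, -9697/442)ᵀ = (-3, -1/3)ᵀ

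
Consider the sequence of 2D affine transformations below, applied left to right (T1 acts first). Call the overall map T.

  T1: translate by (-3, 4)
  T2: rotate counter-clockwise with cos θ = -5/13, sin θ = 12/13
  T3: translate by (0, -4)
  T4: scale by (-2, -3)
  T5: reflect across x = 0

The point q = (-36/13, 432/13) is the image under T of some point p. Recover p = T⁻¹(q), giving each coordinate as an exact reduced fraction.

p = (-3, 0)

T1 = [1 0 -3; 0 1 4; 0 0 1]
T2·T1 = [-5/13 -12/13 -33/13; 12/13 -5/13 -56/13; 0 0 1]
T3·…·T1 = [-5/13 -12/13 -33/13; 12/13 -5/13 -108/13; 0 0 1]
T4·…·T1 = [10/13 24/13 66/13; -36/13 15/13 324/13; 0 0 1]
T5·…·T1 = [-10/13 -24/13 -66/13; -36/13 15/13 324/13; 0 0 1]
det M = -6; M⁻¹ = [-5/26 -4/13 87/13; -6/13 5/39 -72/13; 0 0 1]
M⁻¹ · (-36/13, 432/13)ᵀ = (-3, 0)ᵀ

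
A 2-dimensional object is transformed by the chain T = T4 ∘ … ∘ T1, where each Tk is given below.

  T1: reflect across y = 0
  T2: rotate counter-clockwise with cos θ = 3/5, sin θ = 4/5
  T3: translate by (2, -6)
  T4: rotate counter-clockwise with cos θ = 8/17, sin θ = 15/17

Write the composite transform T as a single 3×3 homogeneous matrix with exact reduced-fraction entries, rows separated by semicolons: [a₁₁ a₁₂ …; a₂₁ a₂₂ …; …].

T1 = [1 0 0; 0 -1 0; 0 0 1]
T2·T1 = [3/5 4/5 0; 4/5 -3/5 0; 0 0 1]
T3·…·T1 = [3/5 4/5 2; 4/5 -3/5 -6; 0 0 1]
T4·…·T1 = [-36/85 77/85 106/17; 77/85 36/85 -18/17; 0 0 1]

T = [-36/85 77/85 106/17; 77/85 36/85 -18/17; 0 0 1]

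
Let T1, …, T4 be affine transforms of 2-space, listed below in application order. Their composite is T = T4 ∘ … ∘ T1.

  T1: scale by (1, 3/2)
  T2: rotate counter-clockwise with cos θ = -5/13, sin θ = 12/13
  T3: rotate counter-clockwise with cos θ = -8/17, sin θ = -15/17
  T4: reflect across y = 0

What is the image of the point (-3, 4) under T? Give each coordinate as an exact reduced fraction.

T1 scale by (1, 3/2): (-3, 4) → (-3, 6)
T2 rotate counter-clockwise with cos θ = -5/13, sin θ = 12/13: (-3, 6) → (-57/13, -66/13)
T3 rotate counter-clockwise with cos θ = -8/17, sin θ = -15/17: (-57/13, -66/13) → (-534/221, 1383/221)
T4 reflect across y = 0: (-534/221, 1383/221) → (-534/221, -1383/221)

T(p) = (-534/221, -1383/221)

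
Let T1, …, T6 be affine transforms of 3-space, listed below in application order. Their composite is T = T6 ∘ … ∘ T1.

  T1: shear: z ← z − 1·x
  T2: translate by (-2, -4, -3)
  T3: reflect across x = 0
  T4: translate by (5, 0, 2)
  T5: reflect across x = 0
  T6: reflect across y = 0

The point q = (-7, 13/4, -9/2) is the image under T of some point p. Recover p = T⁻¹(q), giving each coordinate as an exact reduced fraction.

T1 = [1 0 0 0; 0 1 0 0; -1 0 1 0; 0 0 0 1]
T2·T1 = [1 0 0 -2; 0 1 0 -4; -1 0 1 -3; 0 0 0 1]
T3·…·T1 = [-1 0 0 2; 0 1 0 -4; -1 0 1 -3; 0 0 0 1]
T4·…·T1 = [-1 0 0 7; 0 1 0 -4; -1 0 1 -1; 0 0 0 1]
T5·…·T1 = [1 0 0 -7; 0 1 0 -4; -1 0 1 -1; 0 0 0 1]
T6·…·T1 = [1 0 0 -7; 0 -1 0 4; -1 0 1 -1; 0 0 0 1]
det M = -1; M⁻¹ = [1 0 0 7; 0 -1 0 4; 1 0 1 8; 0 0 0 1]
M⁻¹ · (-7, 13/4, -9/2)ᵀ = (0, 3/4, -7/2)ᵀ

p = (0, 3/4, -7/2)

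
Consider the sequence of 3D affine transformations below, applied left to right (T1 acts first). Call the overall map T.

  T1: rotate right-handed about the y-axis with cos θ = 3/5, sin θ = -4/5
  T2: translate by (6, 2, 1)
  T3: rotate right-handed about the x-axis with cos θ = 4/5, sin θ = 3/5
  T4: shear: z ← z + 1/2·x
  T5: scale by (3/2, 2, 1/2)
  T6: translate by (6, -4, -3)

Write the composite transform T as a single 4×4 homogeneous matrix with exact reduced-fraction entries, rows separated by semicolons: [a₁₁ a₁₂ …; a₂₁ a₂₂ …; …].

T = [9/10 0 -6/5 15; -24/25 8/5 -18/25 -2; 47/100 3/10 1/25 -1/2; 0 0 0 1]

T1 = [3/5 0 -4/5 0; 0 1 0 0; 4/5 0 3/5 0; 0 0 0 1]
T2·T1 = [3/5 0 -4/5 6; 0 1 0 2; 4/5 0 3/5 1; 0 0 0 1]
T3·…·T1 = [3/5 0 -4/5 6; -12/25 4/5 -9/25 1; 16/25 3/5 12/25 2; 0 0 0 1]
T4·…·T1 = [3/5 0 -4/5 6; -12/25 4/5 -9/25 1; 47/50 3/5 2/25 5; 0 0 0 1]
T5·…·T1 = [9/10 0 -6/5 9; -24/25 8/5 -18/25 2; 47/100 3/10 1/25 5/2; 0 0 0 1]
T6·…·T1 = [9/10 0 -6/5 15; -24/25 8/5 -18/25 -2; 47/100 3/10 1/25 -1/2; 0 0 0 1]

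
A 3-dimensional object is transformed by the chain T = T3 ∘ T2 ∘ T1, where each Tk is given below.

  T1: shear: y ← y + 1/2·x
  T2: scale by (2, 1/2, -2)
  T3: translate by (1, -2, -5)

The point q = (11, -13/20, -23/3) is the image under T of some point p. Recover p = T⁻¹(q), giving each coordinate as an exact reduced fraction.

T1 = [1 0 0 0; 1/2 1 0 0; 0 0 1 0; 0 0 0 1]
T2·T1 = [2 0 0 0; 1/4 1/2 0 0; 0 0 -2 0; 0 0 0 1]
T3·…·T1 = [2 0 0 1; 1/4 1/2 0 -2; 0 0 -2 -5; 0 0 0 1]
det M = -2; M⁻¹ = [1/2 0 0 -1/2; -1/4 2 0 17/4; 0 0 -1/2 -5/2; 0 0 0 1]
M⁻¹ · (11, -13/20, -23/3)ᵀ = (5, 1/5, 4/3)ᵀ

p = (5, 1/5, 4/3)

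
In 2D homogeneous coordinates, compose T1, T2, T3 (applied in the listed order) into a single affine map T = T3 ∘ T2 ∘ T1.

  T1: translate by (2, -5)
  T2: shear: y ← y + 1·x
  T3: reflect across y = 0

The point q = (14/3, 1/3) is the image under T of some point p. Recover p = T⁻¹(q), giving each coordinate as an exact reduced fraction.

T1 = [1 0 2; 0 1 -5; 0 0 1]
T2·T1 = [1 0 2; 1 1 -3; 0 0 1]
T3·…·T1 = [1 0 2; -1 -1 3; 0 0 1]
det M = -1; M⁻¹ = [1 0 -2; -1 -1 5; 0 0 1]
M⁻¹ · (14/3, 1/3)ᵀ = (8/3, 0)ᵀ

p = (8/3, 0)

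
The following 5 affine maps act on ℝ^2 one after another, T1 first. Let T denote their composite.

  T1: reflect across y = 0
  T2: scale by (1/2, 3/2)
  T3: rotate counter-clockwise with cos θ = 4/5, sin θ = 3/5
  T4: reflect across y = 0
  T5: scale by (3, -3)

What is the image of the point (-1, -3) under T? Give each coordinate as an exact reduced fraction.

T1 reflect across y = 0: (-1, -3) → (-1, 3)
T2 scale by (1/2, 3/2): (-1, 3) → (-1/2, 9/2)
T3 rotate counter-clockwise with cos θ = 4/5, sin θ = 3/5: (-1/2, 9/2) → (-31/10, 33/10)
T4 reflect across y = 0: (-31/10, 33/10) → (-31/10, -33/10)
T5 scale by (3, -3): (-31/10, -33/10) → (-93/10, 99/10)

T(p) = (-93/10, 99/10)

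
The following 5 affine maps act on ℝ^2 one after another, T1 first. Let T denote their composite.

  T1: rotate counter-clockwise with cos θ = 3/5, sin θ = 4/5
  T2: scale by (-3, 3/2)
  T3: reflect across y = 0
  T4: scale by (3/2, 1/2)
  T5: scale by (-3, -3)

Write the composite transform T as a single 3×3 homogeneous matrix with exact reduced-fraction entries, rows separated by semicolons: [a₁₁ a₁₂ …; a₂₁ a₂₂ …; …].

T1 = [3/5 -4/5 0; 4/5 3/5 0; 0 0 1]
T2·T1 = [-9/5 12/5 0; 6/5 9/10 0; 0 0 1]
T3·…·T1 = [-9/5 12/5 0; -6/5 -9/10 0; 0 0 1]
T4·…·T1 = [-27/10 18/5 0; -3/5 -9/20 0; 0 0 1]
T5·…·T1 = [81/10 -54/5 0; 9/5 27/20 0; 0 0 1]

T = [81/10 -54/5 0; 9/5 27/20 0; 0 0 1]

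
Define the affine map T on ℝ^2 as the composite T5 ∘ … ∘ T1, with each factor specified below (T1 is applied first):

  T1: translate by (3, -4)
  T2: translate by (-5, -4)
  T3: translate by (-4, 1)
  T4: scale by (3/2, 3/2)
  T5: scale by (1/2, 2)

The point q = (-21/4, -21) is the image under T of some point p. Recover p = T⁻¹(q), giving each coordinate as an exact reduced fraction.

p = (-1, 0)

T1 = [1 0 3; 0 1 -4; 0 0 1]
T2·T1 = [1 0 -2; 0 1 -8; 0 0 1]
T3·…·T1 = [1 0 -6; 0 1 -7; 0 0 1]
T4·…·T1 = [3/2 0 -9; 0 3/2 -21/2; 0 0 1]
T5·…·T1 = [3/4 0 -9/2; 0 3 -21; 0 0 1]
det M = 9/4; M⁻¹ = [4/3 0 6; 0 1/3 7; 0 0 1]
M⁻¹ · (-21/4, -21)ᵀ = (-1, 0)ᵀ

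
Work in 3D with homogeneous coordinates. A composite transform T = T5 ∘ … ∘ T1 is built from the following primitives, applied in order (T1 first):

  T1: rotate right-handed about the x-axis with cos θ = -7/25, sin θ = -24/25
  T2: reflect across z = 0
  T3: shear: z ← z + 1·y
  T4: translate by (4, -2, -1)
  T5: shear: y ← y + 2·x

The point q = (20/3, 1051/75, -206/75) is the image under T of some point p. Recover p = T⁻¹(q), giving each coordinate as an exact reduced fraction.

T1 = [1 0 0 0; 0 -7/25 24/25 0; 0 -24/25 -7/25 0; 0 0 0 1]
T2·T1 = [1 0 0 0; 0 -7/25 24/25 0; 0 24/25 7/25 0; 0 0 0 1]
T3·…·T1 = [1 0 0 0; 0 -7/25 24/25 0; 0 17/25 31/25 0; 0 0 0 1]
T4·…·T1 = [1 0 0 4; 0 -7/25 24/25 -2; 0 17/25 31/25 -1; 0 0 0 1]
T5·…·T1 = [1 0 0 4; 2 -7/25 24/25 6; 0 17/25 31/25 -1; 0 0 0 1]
det M = -1; M⁻¹ = [1 0 0 -4; 62/25 -31/25 24/25 -38/25; -34/25 17/25 7/25 41/25; 0 0 0 1]
M⁻¹ · (20/3, 1051/75, -206/75)ᵀ = (8/3, -5, 4/3)ᵀ

p = (8/3, -5, 4/3)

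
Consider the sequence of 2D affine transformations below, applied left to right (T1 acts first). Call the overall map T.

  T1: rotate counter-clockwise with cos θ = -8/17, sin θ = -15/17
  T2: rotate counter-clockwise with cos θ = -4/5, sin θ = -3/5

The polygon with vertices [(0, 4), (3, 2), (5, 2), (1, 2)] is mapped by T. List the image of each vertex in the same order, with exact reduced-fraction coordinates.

T1 rotate counter-clockwise with cos θ = -8/17, sin θ = -15/17: (0, 4) → (60/17, -32/17); (3, 2) → (6/17, -61/17); (5, 2) → (-10/17, -91/17); (1, 2) → (22/17, -31/17)
T2 rotate counter-clockwise with cos θ = -4/5, sin θ = -3/5: (60/17, -32/17) → (-336/85, -52/85); (6/17, -61/17) → (-207/85, 226/85); (-10/17, -91/17) → (-233/85, 394/85); (22/17, -31/17) → (-181/85, 58/85)

image vertices: (-336/85, -52/85), (-207/85, 226/85), (-233/85, 394/85), (-181/85, 58/85)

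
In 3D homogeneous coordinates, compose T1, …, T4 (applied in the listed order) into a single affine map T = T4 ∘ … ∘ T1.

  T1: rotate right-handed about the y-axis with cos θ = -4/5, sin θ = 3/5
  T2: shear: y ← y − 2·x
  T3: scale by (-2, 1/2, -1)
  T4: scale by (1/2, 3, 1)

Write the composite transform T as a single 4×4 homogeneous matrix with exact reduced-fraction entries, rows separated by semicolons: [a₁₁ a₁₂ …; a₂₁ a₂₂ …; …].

T = [4/5 0 -3/5 0; 12/5 3/2 -9/5 0; 3/5 0 4/5 0; 0 0 0 1]

T1 = [-4/5 0 3/5 0; 0 1 0 0; -3/5 0 -4/5 0; 0 0 0 1]
T2·T1 = [-4/5 0 3/5 0; 8/5 1 -6/5 0; -3/5 0 -4/5 0; 0 0 0 1]
T3·…·T1 = [8/5 0 -6/5 0; 4/5 1/2 -3/5 0; 3/5 0 4/5 0; 0 0 0 1]
T4·…·T1 = [4/5 0 -3/5 0; 12/5 3/2 -9/5 0; 3/5 0 4/5 0; 0 0 0 1]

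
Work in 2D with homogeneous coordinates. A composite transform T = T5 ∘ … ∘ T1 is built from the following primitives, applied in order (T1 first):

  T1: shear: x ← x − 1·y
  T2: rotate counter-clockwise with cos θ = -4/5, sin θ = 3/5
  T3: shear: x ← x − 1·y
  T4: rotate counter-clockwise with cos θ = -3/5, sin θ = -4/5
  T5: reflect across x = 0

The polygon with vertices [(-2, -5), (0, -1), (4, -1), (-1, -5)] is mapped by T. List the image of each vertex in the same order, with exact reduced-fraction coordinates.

T1 shear: x ← x − 1·y: (-2, -5) → (3, -5); (0, -1) → (1, -1); (4, -1) → (5, -1); (-1, -5) → (4, -5)
T2 rotate counter-clockwise with cos θ = -4/5, sin θ = 3/5: (3, -5) → (3/5, 29/5); (1, -1) → (-1/5, 7/5); (5, -1) → (-17/5, 19/5); (4, -5) → (-1/5, 32/5)
T3 shear: x ← x − 1·y: (3/5, 29/5) → (-26/5, 29/5); (-1/5, 7/5) → (-8/5, 7/5); (-17/5, 19/5) → (-36/5, 19/5); (-1/5, 32/5) → (-33/5, 32/5)
T4 rotate counter-clockwise with cos θ = -3/5, sin θ = -4/5: (-26/5, 29/5) → (194/25, 17/25); (-8/5, 7/5) → (52/25, 11/25); (-36/5, 19/5) → (184/25, 87/25); (-33/5, 32/5) → (227/25, 36/25)
T5 reflect across x = 0: (194/25, 17/25) → (-194/25, 17/25); (52/25, 11/25) → (-52/25, 11/25); (184/25, 87/25) → (-184/25, 87/25); (227/25, 36/25) → (-227/25, 36/25)

image vertices: (-194/25, 17/25), (-52/25, 11/25), (-184/25, 87/25), (-227/25, 36/25)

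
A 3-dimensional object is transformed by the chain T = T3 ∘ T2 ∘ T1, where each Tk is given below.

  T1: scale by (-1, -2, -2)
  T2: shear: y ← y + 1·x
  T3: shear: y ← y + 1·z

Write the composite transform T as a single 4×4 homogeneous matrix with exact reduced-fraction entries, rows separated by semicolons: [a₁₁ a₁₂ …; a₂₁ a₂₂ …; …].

T = [-1 0 0 0; -1 -2 -2 0; 0 0 -2 0; 0 0 0 1]

T1 = [-1 0 0 0; 0 -2 0 0; 0 0 -2 0; 0 0 0 1]
T2·T1 = [-1 0 0 0; -1 -2 0 0; 0 0 -2 0; 0 0 0 1]
T3·…·T1 = [-1 0 0 0; -1 -2 -2 0; 0 0 -2 0; 0 0 0 1]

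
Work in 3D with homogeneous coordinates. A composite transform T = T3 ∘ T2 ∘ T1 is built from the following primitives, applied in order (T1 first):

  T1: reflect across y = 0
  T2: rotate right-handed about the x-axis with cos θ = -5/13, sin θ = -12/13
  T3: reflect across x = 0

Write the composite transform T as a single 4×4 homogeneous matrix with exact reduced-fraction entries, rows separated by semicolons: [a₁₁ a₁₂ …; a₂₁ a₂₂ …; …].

T1 = [1 0 0 0; 0 -1 0 0; 0 0 1 0; 0 0 0 1]
T2·T1 = [1 0 0 0; 0 5/13 12/13 0; 0 12/13 -5/13 0; 0 0 0 1]
T3·…·T1 = [-1 0 0 0; 0 5/13 12/13 0; 0 12/13 -5/13 0; 0 0 0 1]

T = [-1 0 0 0; 0 5/13 12/13 0; 0 12/13 -5/13 0; 0 0 0 1]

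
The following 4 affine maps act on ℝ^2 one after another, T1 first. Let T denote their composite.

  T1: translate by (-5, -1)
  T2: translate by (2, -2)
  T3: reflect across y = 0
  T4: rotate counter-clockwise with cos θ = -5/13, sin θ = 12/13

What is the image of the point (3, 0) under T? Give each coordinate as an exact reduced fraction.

T(p) = (-36/13, -15/13)

T1 translate by (-5, -1): (3, 0) → (-2, -1)
T2 translate by (2, -2): (-2, -1) → (0, -3)
T3 reflect across y = 0: (0, -3) → (0, 3)
T4 rotate counter-clockwise with cos θ = -5/13, sin θ = 12/13: (0, 3) → (-36/13, -15/13)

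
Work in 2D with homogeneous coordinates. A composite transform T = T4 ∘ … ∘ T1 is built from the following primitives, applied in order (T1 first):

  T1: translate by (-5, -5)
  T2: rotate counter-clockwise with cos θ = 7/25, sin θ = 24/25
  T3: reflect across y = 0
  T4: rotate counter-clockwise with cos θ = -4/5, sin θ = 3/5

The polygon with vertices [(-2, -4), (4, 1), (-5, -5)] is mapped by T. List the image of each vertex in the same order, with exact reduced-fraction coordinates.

T1 translate by (-5, -5): (-2, -4) → (-7, -9); (4, 1) → (-1, -4); (-5, -5) → (-10, -10)
T2 rotate counter-clockwise with cos θ = 7/25, sin θ = 24/25: (-7, -9) → (167/25, -231/25); (-1, -4) → (89/25, -52/25); (-10, -10) → (34/5, -62/5)
T3 reflect across y = 0: (167/25, -231/25) → (167/25, 231/25); (89/25, -52/25) → (89/25, 52/25); (34/5, -62/5) → (34/5, 62/5)
T4 rotate counter-clockwise with cos θ = -4/5, sin θ = 3/5: (167/25, 231/25) → (-1361/125, -423/125); (89/25, 52/25) → (-512/125, 59/125); (34/5, 62/5) → (-322/25, -146/25)

image vertices: (-1361/125, -423/125), (-512/125, 59/125), (-322/25, -146/25)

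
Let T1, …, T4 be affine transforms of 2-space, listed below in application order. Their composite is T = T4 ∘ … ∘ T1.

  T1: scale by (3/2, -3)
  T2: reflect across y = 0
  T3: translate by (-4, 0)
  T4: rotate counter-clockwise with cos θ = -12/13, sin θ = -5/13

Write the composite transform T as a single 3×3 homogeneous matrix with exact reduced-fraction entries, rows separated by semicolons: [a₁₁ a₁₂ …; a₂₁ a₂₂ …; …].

T = [-18/13 15/13 48/13; -15/26 -36/13 20/13; 0 0 1]

T1 = [3/2 0 0; 0 -3 0; 0 0 1]
T2·T1 = [3/2 0 0; 0 3 0; 0 0 1]
T3·…·T1 = [3/2 0 -4; 0 3 0; 0 0 1]
T4·…·T1 = [-18/13 15/13 48/13; -15/26 -36/13 20/13; 0 0 1]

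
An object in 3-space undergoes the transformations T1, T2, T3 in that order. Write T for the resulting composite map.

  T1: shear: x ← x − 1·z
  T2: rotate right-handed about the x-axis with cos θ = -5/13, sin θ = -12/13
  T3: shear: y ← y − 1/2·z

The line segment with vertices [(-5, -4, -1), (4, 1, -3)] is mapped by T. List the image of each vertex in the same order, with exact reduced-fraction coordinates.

T1 shear: x ← x − 1·z: (-5, -4, -1) → (-4, -4, -1); (4, 1, -3) → (7, 1, -3)
T2 rotate right-handed about the x-axis with cos θ = -5/13, sin θ = -12/13: (-4, -4, -1) → (-4, 8/13, 53/13); (7, 1, -3) → (7, -41/13, 3/13)
T3 shear: y ← y − 1/2·z: (-4, 8/13, 53/13) → (-4, -37/26, 53/13); (7, -41/13, 3/13) → (7, -85/26, 3/13)

image vertices: (-4, -37/26, 53/13), (7, -85/26, 3/13)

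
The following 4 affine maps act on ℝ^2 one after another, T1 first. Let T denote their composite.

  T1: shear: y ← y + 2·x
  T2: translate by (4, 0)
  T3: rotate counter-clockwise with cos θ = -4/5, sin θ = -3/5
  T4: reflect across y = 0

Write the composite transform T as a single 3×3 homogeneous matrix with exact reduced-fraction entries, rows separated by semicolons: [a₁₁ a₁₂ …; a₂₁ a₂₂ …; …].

T = [2/5 3/5 -16/5; 11/5 4/5 12/5; 0 0 1]

T1 = [1 0 0; 2 1 0; 0 0 1]
T2·T1 = [1 0 4; 2 1 0; 0 0 1]
T3·…·T1 = [2/5 3/5 -16/5; -11/5 -4/5 -12/5; 0 0 1]
T4·…·T1 = [2/5 3/5 -16/5; 11/5 4/5 12/5; 0 0 1]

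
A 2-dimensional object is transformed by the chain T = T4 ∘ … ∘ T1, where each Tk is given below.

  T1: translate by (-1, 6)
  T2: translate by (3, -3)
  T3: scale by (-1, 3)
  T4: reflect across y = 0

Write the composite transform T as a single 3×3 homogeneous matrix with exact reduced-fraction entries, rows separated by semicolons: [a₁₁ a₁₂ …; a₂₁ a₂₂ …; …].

T1 = [1 0 -1; 0 1 6; 0 0 1]
T2·T1 = [1 0 2; 0 1 3; 0 0 1]
T3·…·T1 = [-1 0 -2; 0 3 9; 0 0 1]
T4·…·T1 = [-1 0 -2; 0 -3 -9; 0 0 1]

T = [-1 0 -2; 0 -3 -9; 0 0 1]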